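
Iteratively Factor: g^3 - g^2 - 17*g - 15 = (g + 3)*(g^2 - 4*g - 5) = (g + 1)*(g + 3)*(g - 5)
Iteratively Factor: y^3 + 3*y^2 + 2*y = (y + 1)*(y^2 + 2*y) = (y + 1)*(y + 2)*(y)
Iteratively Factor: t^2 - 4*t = (t - 4)*(t)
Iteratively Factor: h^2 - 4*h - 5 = (h - 5)*(h + 1)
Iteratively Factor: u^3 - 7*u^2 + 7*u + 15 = (u + 1)*(u^2 - 8*u + 15) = (u - 5)*(u + 1)*(u - 3)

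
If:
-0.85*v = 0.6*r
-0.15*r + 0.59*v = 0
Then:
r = 0.00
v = 0.00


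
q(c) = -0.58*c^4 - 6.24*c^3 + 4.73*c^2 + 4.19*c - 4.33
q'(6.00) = -1114.09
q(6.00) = -1908.43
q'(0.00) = 4.19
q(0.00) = -4.33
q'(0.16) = 5.21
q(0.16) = -3.56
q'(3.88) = -376.44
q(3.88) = -412.80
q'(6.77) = -1509.63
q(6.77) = -2913.76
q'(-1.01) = -22.07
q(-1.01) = 2.09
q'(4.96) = -692.53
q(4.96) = -979.65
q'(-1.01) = -22.07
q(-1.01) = 2.09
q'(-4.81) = -216.24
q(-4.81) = 468.90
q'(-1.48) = -43.29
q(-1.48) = 17.28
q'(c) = -2.32*c^3 - 18.72*c^2 + 9.46*c + 4.19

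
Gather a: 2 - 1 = 1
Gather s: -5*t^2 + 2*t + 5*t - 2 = -5*t^2 + 7*t - 2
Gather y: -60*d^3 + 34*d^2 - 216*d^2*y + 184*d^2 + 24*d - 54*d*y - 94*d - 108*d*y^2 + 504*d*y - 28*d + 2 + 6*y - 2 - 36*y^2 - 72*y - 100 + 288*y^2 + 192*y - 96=-60*d^3 + 218*d^2 - 98*d + y^2*(252 - 108*d) + y*(-216*d^2 + 450*d + 126) - 196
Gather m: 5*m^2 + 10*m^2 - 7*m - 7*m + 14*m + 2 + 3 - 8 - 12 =15*m^2 - 15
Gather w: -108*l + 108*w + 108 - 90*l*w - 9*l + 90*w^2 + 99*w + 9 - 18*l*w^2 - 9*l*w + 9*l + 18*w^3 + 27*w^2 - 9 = -108*l + 18*w^3 + w^2*(117 - 18*l) + w*(207 - 99*l) + 108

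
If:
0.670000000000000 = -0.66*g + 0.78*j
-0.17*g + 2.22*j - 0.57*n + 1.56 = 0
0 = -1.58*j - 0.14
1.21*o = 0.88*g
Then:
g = -1.12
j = -0.09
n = 2.73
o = -0.81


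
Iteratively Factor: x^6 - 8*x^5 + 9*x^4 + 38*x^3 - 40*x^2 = (x - 4)*(x^5 - 4*x^4 - 7*x^3 + 10*x^2) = (x - 4)*(x + 2)*(x^4 - 6*x^3 + 5*x^2) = (x - 5)*(x - 4)*(x + 2)*(x^3 - x^2) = x*(x - 5)*(x - 4)*(x + 2)*(x^2 - x) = x^2*(x - 5)*(x - 4)*(x + 2)*(x - 1)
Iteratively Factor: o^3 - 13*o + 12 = (o + 4)*(o^2 - 4*o + 3) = (o - 3)*(o + 4)*(o - 1)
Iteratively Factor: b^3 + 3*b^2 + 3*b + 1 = (b + 1)*(b^2 + 2*b + 1) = (b + 1)^2*(b + 1)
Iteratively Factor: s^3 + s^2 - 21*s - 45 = (s + 3)*(s^2 - 2*s - 15) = (s + 3)^2*(s - 5)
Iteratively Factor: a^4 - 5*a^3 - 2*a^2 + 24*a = (a - 3)*(a^3 - 2*a^2 - 8*a) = a*(a - 3)*(a^2 - 2*a - 8) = a*(a - 3)*(a + 2)*(a - 4)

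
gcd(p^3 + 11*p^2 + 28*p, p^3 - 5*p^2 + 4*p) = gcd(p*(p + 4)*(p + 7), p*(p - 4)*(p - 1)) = p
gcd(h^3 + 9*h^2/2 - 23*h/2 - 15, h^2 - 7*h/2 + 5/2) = h - 5/2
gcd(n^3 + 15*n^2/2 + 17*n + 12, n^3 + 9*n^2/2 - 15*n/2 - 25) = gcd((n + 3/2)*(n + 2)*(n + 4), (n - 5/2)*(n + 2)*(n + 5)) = n + 2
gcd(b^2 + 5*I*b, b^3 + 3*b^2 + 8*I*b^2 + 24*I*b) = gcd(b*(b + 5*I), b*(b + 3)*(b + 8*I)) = b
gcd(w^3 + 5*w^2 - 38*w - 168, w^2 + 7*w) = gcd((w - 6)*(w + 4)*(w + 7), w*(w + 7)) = w + 7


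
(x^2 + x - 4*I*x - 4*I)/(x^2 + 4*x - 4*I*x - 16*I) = (x + 1)/(x + 4)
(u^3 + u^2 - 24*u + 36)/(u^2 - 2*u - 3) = (u^2 + 4*u - 12)/(u + 1)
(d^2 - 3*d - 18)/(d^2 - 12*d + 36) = (d + 3)/(d - 6)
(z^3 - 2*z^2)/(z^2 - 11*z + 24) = z^2*(z - 2)/(z^2 - 11*z + 24)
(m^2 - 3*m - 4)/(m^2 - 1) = (m - 4)/(m - 1)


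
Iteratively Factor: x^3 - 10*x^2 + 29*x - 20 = (x - 4)*(x^2 - 6*x + 5) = (x - 4)*(x - 1)*(x - 5)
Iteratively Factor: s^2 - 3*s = (s)*(s - 3)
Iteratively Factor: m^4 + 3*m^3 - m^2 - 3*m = (m + 1)*(m^3 + 2*m^2 - 3*m) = m*(m + 1)*(m^2 + 2*m - 3) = m*(m - 1)*(m + 1)*(m + 3)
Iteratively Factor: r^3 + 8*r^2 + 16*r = (r + 4)*(r^2 + 4*r) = r*(r + 4)*(r + 4)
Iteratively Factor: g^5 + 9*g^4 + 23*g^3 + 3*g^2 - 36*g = (g)*(g^4 + 9*g^3 + 23*g^2 + 3*g - 36) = g*(g + 3)*(g^3 + 6*g^2 + 5*g - 12) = g*(g + 3)*(g + 4)*(g^2 + 2*g - 3) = g*(g - 1)*(g + 3)*(g + 4)*(g + 3)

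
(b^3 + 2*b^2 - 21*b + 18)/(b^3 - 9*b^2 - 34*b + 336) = (b^2 - 4*b + 3)/(b^2 - 15*b + 56)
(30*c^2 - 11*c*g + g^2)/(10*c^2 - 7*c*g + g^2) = (6*c - g)/(2*c - g)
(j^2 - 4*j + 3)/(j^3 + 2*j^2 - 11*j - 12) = (j - 1)/(j^2 + 5*j + 4)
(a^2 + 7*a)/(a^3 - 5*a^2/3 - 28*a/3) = 3*(a + 7)/(3*a^2 - 5*a - 28)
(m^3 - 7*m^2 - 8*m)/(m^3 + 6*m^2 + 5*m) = (m - 8)/(m + 5)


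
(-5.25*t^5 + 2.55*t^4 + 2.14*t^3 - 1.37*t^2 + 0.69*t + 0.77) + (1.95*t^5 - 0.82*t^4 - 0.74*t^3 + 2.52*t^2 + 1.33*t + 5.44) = -3.3*t^5 + 1.73*t^4 + 1.4*t^3 + 1.15*t^2 + 2.02*t + 6.21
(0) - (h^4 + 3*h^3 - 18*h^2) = -h^4 - 3*h^3 + 18*h^2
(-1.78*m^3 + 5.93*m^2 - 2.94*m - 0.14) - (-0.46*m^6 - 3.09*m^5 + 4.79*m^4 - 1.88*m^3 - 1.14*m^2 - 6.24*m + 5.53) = 0.46*m^6 + 3.09*m^5 - 4.79*m^4 + 0.0999999999999999*m^3 + 7.07*m^2 + 3.3*m - 5.67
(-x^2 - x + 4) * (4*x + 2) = -4*x^3 - 6*x^2 + 14*x + 8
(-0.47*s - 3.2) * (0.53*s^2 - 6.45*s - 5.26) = -0.2491*s^3 + 1.3355*s^2 + 23.1122*s + 16.832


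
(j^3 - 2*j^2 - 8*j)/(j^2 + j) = (j^2 - 2*j - 8)/(j + 1)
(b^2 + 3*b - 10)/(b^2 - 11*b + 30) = (b^2 + 3*b - 10)/(b^2 - 11*b + 30)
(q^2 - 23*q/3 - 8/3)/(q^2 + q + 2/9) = 3*(q - 8)/(3*q + 2)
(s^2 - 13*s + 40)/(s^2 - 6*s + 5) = (s - 8)/(s - 1)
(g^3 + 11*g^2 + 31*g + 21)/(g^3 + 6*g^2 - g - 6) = (g^2 + 10*g + 21)/(g^2 + 5*g - 6)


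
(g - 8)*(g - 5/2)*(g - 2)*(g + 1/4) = g^4 - 49*g^3/4 + 303*g^2/8 - 119*g/4 - 10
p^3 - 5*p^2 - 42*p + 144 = (p - 8)*(p - 3)*(p + 6)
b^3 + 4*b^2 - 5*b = b*(b - 1)*(b + 5)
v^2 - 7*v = v*(v - 7)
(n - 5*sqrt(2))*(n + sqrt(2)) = n^2 - 4*sqrt(2)*n - 10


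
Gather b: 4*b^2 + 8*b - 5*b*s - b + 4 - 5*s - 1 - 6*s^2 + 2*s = 4*b^2 + b*(7 - 5*s) - 6*s^2 - 3*s + 3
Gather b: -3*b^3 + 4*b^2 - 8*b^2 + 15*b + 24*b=-3*b^3 - 4*b^2 + 39*b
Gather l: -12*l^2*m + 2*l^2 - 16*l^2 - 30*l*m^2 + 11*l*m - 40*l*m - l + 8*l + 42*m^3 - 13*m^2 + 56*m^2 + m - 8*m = l^2*(-12*m - 14) + l*(-30*m^2 - 29*m + 7) + 42*m^3 + 43*m^2 - 7*m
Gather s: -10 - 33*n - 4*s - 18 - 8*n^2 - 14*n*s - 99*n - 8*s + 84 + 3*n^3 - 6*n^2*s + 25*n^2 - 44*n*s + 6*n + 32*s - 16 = 3*n^3 + 17*n^2 - 126*n + s*(-6*n^2 - 58*n + 20) + 40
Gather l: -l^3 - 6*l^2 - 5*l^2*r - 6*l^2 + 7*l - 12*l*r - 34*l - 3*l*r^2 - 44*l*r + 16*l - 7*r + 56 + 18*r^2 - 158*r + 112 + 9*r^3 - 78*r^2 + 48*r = -l^3 + l^2*(-5*r - 12) + l*(-3*r^2 - 56*r - 11) + 9*r^3 - 60*r^2 - 117*r + 168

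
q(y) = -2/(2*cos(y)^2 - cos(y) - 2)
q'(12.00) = 1.26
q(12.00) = 1.41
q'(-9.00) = -11.72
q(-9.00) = -3.50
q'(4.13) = -7.49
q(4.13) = 2.37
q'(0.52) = -1.32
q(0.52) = 1.47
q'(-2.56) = -88.64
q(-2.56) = -8.62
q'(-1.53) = -0.40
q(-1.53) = 0.98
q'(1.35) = 0.05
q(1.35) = 0.94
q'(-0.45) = 1.38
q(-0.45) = 1.56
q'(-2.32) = -35.63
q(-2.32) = 5.11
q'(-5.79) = -1.35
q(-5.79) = 1.50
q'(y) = -2*(4*sin(y)*cos(y) - sin(y))/(2*cos(y)^2 - cos(y) - 2)^2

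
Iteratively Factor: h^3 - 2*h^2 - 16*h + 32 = (h + 4)*(h^2 - 6*h + 8) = (h - 2)*(h + 4)*(h - 4)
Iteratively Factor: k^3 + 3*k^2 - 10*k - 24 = (k - 3)*(k^2 + 6*k + 8) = (k - 3)*(k + 2)*(k + 4)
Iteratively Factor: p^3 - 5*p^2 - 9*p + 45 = (p - 3)*(p^2 - 2*p - 15) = (p - 3)*(p + 3)*(p - 5)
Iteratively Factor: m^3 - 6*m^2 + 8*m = (m - 2)*(m^2 - 4*m) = m*(m - 2)*(m - 4)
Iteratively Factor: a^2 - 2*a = (a)*(a - 2)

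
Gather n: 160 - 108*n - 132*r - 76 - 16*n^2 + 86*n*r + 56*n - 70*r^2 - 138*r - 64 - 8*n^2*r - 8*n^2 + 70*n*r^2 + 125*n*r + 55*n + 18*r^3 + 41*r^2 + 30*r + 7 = n^2*(-8*r - 24) + n*(70*r^2 + 211*r + 3) + 18*r^3 - 29*r^2 - 240*r + 27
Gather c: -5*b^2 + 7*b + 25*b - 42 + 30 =-5*b^2 + 32*b - 12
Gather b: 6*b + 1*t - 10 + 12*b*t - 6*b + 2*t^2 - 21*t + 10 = 12*b*t + 2*t^2 - 20*t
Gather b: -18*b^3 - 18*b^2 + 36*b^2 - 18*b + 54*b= -18*b^3 + 18*b^2 + 36*b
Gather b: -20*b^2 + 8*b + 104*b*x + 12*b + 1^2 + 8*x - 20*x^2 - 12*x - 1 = -20*b^2 + b*(104*x + 20) - 20*x^2 - 4*x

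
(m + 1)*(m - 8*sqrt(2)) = m^2 - 8*sqrt(2)*m + m - 8*sqrt(2)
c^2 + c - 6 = (c - 2)*(c + 3)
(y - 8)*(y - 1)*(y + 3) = y^3 - 6*y^2 - 19*y + 24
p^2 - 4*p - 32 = (p - 8)*(p + 4)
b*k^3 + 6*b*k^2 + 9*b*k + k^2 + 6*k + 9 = (k + 3)^2*(b*k + 1)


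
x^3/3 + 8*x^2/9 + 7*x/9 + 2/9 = (x/3 + 1/3)*(x + 2/3)*(x + 1)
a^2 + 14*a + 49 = (a + 7)^2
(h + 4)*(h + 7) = h^2 + 11*h + 28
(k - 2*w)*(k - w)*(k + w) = k^3 - 2*k^2*w - k*w^2 + 2*w^3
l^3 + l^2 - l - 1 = (l - 1)*(l + 1)^2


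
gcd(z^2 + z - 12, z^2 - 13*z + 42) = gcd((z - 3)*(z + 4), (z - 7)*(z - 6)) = 1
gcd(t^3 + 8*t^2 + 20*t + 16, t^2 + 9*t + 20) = t + 4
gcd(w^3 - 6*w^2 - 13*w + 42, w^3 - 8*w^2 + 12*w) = w - 2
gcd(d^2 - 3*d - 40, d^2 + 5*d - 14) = 1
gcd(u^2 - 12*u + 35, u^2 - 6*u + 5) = u - 5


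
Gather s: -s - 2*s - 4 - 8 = -3*s - 12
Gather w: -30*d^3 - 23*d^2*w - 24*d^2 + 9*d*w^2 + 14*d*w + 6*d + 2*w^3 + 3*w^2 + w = -30*d^3 - 24*d^2 + 6*d + 2*w^3 + w^2*(9*d + 3) + w*(-23*d^2 + 14*d + 1)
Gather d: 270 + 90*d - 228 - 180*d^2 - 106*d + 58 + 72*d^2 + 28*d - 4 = -108*d^2 + 12*d + 96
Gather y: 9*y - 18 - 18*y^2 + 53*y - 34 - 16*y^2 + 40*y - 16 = -34*y^2 + 102*y - 68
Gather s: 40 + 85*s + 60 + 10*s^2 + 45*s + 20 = 10*s^2 + 130*s + 120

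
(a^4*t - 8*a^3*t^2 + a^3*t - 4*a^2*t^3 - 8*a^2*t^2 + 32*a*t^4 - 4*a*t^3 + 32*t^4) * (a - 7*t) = a^5*t - 15*a^4*t^2 + a^4*t + 52*a^3*t^3 - 15*a^3*t^2 + 60*a^2*t^4 + 52*a^2*t^3 - 224*a*t^5 + 60*a*t^4 - 224*t^5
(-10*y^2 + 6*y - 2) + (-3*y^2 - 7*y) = -13*y^2 - y - 2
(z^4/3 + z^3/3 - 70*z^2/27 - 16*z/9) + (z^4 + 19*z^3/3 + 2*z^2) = 4*z^4/3 + 20*z^3/3 - 16*z^2/27 - 16*z/9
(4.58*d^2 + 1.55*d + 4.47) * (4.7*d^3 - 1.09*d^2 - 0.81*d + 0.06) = 21.526*d^5 + 2.2928*d^4 + 15.6097*d^3 - 5.853*d^2 - 3.5277*d + 0.2682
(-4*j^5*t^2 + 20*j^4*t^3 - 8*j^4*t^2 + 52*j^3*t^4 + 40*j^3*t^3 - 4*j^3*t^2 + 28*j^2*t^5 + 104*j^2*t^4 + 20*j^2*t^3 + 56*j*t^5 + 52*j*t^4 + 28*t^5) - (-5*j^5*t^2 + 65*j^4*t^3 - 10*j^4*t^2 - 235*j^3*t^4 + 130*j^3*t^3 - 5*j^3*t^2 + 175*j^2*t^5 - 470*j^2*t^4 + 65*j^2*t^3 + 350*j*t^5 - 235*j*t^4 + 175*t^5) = j^5*t^2 - 45*j^4*t^3 + 2*j^4*t^2 + 287*j^3*t^4 - 90*j^3*t^3 + j^3*t^2 - 147*j^2*t^5 + 574*j^2*t^4 - 45*j^2*t^3 - 294*j*t^5 + 287*j*t^4 - 147*t^5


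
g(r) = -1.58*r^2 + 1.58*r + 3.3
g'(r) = 1.58 - 3.16*r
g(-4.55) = -36.60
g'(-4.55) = 15.96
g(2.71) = -4.02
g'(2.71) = -6.98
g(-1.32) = -1.54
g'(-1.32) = 5.75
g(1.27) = 2.76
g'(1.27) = -2.43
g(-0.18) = 2.96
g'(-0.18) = 2.15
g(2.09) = -0.30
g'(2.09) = -5.02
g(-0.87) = 0.73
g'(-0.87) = 4.33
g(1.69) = 1.46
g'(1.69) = -3.76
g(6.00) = -44.10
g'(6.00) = -17.38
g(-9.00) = -138.90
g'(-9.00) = 30.02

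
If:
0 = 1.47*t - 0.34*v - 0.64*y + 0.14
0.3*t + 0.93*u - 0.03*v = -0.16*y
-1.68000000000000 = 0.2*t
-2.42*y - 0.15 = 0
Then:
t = -8.40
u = 1.57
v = -35.79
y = -0.06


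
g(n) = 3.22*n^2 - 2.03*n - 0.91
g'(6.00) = 36.61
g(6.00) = 102.83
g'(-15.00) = -98.63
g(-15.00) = 754.04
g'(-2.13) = -15.75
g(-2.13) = 18.02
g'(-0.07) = -2.48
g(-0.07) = -0.75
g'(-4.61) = -31.72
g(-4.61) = 76.88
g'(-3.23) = -22.83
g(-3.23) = 39.24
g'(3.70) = 21.80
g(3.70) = 35.66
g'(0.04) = -1.77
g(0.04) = -0.99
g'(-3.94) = -27.40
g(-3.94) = 57.07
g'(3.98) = 23.60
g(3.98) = 42.02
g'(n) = 6.44*n - 2.03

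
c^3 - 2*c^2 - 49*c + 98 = (c - 7)*(c - 2)*(c + 7)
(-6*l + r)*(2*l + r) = -12*l^2 - 4*l*r + r^2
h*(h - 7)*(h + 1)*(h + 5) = h^4 - h^3 - 37*h^2 - 35*h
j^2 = j^2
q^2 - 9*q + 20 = (q - 5)*(q - 4)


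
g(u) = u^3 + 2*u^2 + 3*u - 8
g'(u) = 3*u^2 + 4*u + 3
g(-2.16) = -15.23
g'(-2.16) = 8.36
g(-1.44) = -11.16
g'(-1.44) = 3.46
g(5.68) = 256.82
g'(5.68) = 122.51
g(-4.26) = -61.79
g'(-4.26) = 40.40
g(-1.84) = -12.98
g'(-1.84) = 5.80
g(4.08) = 105.45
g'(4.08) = 69.26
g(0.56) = -5.52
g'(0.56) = 6.18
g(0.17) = -7.43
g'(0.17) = 3.77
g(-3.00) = -26.00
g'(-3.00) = 18.00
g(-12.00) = -1484.00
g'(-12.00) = 387.00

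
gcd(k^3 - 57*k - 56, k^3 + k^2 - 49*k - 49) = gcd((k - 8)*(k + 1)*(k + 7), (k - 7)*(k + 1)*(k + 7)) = k^2 + 8*k + 7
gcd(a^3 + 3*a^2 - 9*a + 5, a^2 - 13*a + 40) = 1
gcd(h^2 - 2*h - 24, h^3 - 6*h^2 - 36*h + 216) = h - 6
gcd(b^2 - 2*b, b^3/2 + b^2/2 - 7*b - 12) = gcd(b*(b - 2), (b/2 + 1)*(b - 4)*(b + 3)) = 1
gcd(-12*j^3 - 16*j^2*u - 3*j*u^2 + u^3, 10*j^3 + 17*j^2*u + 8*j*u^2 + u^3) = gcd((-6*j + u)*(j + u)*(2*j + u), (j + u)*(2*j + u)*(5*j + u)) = 2*j^2 + 3*j*u + u^2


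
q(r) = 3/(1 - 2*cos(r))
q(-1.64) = 2.64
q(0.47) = -3.83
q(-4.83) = 3.92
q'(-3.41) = -0.19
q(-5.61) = -5.32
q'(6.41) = -0.78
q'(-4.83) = -10.17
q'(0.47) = -4.43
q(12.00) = -4.36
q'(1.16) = -135.72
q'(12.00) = 6.81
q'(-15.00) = 0.61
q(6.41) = -3.05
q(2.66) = 1.08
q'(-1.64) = 4.62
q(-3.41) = 1.02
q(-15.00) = 1.19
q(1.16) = 14.90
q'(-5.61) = -11.77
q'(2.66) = -0.36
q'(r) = -6*sin(r)/(1 - 2*cos(r))^2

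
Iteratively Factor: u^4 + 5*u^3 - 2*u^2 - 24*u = (u + 3)*(u^3 + 2*u^2 - 8*u) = (u + 3)*(u + 4)*(u^2 - 2*u) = u*(u + 3)*(u + 4)*(u - 2)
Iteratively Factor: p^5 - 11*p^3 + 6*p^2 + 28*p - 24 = (p - 1)*(p^4 + p^3 - 10*p^2 - 4*p + 24) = (p - 2)*(p - 1)*(p^3 + 3*p^2 - 4*p - 12) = (p - 2)*(p - 1)*(p + 3)*(p^2 - 4) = (p - 2)*(p - 1)*(p + 2)*(p + 3)*(p - 2)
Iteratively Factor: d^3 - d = (d + 1)*(d^2 - d) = d*(d + 1)*(d - 1)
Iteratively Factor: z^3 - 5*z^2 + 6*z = (z)*(z^2 - 5*z + 6) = z*(z - 3)*(z - 2)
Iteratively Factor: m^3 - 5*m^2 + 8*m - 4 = (m - 2)*(m^2 - 3*m + 2) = (m - 2)*(m - 1)*(m - 2)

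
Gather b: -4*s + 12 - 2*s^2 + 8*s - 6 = -2*s^2 + 4*s + 6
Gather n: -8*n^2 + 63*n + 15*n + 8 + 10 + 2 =-8*n^2 + 78*n + 20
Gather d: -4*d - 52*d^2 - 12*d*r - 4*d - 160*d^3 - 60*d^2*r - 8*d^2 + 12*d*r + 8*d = -160*d^3 + d^2*(-60*r - 60)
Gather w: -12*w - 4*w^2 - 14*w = -4*w^2 - 26*w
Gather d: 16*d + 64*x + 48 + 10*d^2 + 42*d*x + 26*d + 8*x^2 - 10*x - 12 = 10*d^2 + d*(42*x + 42) + 8*x^2 + 54*x + 36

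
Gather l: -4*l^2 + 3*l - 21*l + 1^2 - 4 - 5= -4*l^2 - 18*l - 8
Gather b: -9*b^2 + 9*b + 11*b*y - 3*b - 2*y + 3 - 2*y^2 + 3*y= -9*b^2 + b*(11*y + 6) - 2*y^2 + y + 3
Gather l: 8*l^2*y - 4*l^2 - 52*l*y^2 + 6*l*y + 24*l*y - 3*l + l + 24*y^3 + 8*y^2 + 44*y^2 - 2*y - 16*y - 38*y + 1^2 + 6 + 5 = l^2*(8*y - 4) + l*(-52*y^2 + 30*y - 2) + 24*y^3 + 52*y^2 - 56*y + 12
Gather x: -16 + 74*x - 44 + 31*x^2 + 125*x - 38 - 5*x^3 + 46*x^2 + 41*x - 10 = -5*x^3 + 77*x^2 + 240*x - 108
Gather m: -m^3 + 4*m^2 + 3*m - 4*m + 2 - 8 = -m^3 + 4*m^2 - m - 6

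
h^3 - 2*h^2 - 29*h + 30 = (h - 6)*(h - 1)*(h + 5)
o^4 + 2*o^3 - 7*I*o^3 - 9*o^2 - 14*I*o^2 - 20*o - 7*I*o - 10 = (o + 1)^2*(o - 5*I)*(o - 2*I)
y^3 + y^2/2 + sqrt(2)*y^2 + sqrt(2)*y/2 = y*(y + 1/2)*(y + sqrt(2))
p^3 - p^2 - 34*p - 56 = (p - 7)*(p + 2)*(p + 4)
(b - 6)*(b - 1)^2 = b^3 - 8*b^2 + 13*b - 6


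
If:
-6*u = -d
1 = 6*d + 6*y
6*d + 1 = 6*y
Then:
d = 0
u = 0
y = 1/6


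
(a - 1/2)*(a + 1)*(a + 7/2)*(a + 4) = a^4 + 8*a^3 + 69*a^2/4 + 13*a/4 - 7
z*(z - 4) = z^2 - 4*z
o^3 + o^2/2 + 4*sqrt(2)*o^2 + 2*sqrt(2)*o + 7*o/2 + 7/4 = (o + 1/2)*(o + sqrt(2)/2)*(o + 7*sqrt(2)/2)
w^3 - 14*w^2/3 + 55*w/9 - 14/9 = (w - 7/3)*(w - 2)*(w - 1/3)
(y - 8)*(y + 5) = y^2 - 3*y - 40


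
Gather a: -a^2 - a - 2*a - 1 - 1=-a^2 - 3*a - 2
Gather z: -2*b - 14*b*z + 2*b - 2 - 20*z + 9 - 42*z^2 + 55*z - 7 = -42*z^2 + z*(35 - 14*b)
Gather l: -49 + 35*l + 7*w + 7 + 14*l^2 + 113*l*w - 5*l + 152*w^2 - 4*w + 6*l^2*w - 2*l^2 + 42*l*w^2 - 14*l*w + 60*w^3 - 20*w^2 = l^2*(6*w + 12) + l*(42*w^2 + 99*w + 30) + 60*w^3 + 132*w^2 + 3*w - 42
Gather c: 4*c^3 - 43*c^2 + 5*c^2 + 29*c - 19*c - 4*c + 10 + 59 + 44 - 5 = 4*c^3 - 38*c^2 + 6*c + 108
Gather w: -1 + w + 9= w + 8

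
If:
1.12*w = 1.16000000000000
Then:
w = 1.04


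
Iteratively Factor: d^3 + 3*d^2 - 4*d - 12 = (d - 2)*(d^2 + 5*d + 6) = (d - 2)*(d + 2)*(d + 3)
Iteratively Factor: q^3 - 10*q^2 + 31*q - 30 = (q - 3)*(q^2 - 7*q + 10) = (q - 3)*(q - 2)*(q - 5)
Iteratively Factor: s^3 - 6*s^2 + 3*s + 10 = (s + 1)*(s^2 - 7*s + 10) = (s - 5)*(s + 1)*(s - 2)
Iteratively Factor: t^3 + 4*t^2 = (t + 4)*(t^2) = t*(t + 4)*(t)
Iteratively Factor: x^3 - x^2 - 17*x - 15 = (x + 1)*(x^2 - 2*x - 15) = (x - 5)*(x + 1)*(x + 3)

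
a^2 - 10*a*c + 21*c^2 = (a - 7*c)*(a - 3*c)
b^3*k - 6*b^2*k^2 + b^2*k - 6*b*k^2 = b*(b - 6*k)*(b*k + k)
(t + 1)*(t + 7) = t^2 + 8*t + 7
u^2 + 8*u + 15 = (u + 3)*(u + 5)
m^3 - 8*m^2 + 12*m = m*(m - 6)*(m - 2)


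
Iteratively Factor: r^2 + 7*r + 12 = (r + 3)*(r + 4)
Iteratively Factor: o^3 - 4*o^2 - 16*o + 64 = (o - 4)*(o^2 - 16) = (o - 4)^2*(o + 4)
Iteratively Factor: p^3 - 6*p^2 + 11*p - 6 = (p - 1)*(p^2 - 5*p + 6) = (p - 2)*(p - 1)*(p - 3)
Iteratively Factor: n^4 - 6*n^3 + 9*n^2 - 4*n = (n)*(n^3 - 6*n^2 + 9*n - 4) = n*(n - 1)*(n^2 - 5*n + 4) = n*(n - 4)*(n - 1)*(n - 1)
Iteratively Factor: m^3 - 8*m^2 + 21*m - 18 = (m - 3)*(m^2 - 5*m + 6) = (m - 3)*(m - 2)*(m - 3)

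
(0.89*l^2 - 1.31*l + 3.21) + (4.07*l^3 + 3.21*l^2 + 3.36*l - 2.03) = 4.07*l^3 + 4.1*l^2 + 2.05*l + 1.18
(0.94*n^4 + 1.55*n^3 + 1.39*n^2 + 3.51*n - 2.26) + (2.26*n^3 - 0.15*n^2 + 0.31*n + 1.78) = 0.94*n^4 + 3.81*n^3 + 1.24*n^2 + 3.82*n - 0.48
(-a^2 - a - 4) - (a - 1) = -a^2 - 2*a - 3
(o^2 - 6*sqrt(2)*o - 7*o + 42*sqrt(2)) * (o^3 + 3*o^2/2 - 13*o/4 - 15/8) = o^5 - 6*sqrt(2)*o^4 - 11*o^4/2 - 55*o^3/4 + 33*sqrt(2)*o^3 + 167*o^2/8 + 165*sqrt(2)*o^2/2 - 501*sqrt(2)*o/4 + 105*o/8 - 315*sqrt(2)/4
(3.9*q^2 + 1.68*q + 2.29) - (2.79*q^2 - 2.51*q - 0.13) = 1.11*q^2 + 4.19*q + 2.42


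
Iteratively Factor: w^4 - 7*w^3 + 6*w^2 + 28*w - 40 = (w - 2)*(w^3 - 5*w^2 - 4*w + 20) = (w - 5)*(w - 2)*(w^2 - 4) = (w - 5)*(w - 2)^2*(w + 2)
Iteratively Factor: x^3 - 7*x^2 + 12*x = (x)*(x^2 - 7*x + 12) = x*(x - 3)*(x - 4)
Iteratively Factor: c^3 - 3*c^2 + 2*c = (c)*(c^2 - 3*c + 2) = c*(c - 2)*(c - 1)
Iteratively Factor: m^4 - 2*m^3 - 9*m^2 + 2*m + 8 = (m + 1)*(m^3 - 3*m^2 - 6*m + 8) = (m + 1)*(m + 2)*(m^2 - 5*m + 4) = (m - 1)*(m + 1)*(m + 2)*(m - 4)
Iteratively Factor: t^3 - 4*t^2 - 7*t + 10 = (t - 1)*(t^2 - 3*t - 10) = (t - 5)*(t - 1)*(t + 2)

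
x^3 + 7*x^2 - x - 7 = (x - 1)*(x + 1)*(x + 7)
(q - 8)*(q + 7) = q^2 - q - 56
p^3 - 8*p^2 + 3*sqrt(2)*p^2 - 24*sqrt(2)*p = p*(p - 8)*(p + 3*sqrt(2))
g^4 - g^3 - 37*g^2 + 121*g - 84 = (g - 4)*(g - 3)*(g - 1)*(g + 7)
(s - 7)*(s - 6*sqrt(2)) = s^2 - 6*sqrt(2)*s - 7*s + 42*sqrt(2)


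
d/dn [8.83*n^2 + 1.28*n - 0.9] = 17.66*n + 1.28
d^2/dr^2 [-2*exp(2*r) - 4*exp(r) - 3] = (-8*exp(r) - 4)*exp(r)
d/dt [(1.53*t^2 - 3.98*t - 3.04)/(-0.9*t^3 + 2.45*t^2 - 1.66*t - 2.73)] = (1.377*t^4 - 7.164*t^3 - 0.996799999999999*t^2 + 6.5422*t + 5.819)/(0.81*t^6 - 4.41*t^5 + 8.9905*t^4 - 3.22*t^3 - 10.6214*t^2 + 9.0636*t + 7.4529)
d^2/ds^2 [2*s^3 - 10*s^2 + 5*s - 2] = 12*s - 20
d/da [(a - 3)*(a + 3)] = 2*a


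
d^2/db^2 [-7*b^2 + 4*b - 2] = -14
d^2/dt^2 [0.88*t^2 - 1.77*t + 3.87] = 1.76000000000000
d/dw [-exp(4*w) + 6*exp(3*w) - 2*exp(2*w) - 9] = (-4*exp(2*w) + 18*exp(w) - 4)*exp(2*w)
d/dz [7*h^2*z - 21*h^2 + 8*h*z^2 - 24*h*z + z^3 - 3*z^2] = 7*h^2 + 16*h*z - 24*h + 3*z^2 - 6*z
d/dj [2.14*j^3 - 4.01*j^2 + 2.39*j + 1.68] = 6.42*j^2 - 8.02*j + 2.39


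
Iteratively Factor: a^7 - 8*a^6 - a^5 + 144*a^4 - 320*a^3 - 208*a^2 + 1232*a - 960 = (a + 2)*(a^6 - 10*a^5 + 19*a^4 + 106*a^3 - 532*a^2 + 856*a - 480) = (a - 3)*(a + 2)*(a^5 - 7*a^4 - 2*a^3 + 100*a^2 - 232*a + 160) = (a - 3)*(a - 2)*(a + 2)*(a^4 - 5*a^3 - 12*a^2 + 76*a - 80) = (a - 3)*(a - 2)^2*(a + 2)*(a^3 - 3*a^2 - 18*a + 40) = (a - 3)*(a - 2)^2*(a + 2)*(a + 4)*(a^2 - 7*a + 10) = (a - 5)*(a - 3)*(a - 2)^2*(a + 2)*(a + 4)*(a - 2)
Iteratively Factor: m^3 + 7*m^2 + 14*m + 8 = (m + 1)*(m^2 + 6*m + 8) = (m + 1)*(m + 4)*(m + 2)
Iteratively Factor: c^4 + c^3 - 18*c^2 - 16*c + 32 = (c + 4)*(c^3 - 3*c^2 - 6*c + 8) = (c - 4)*(c + 4)*(c^2 + c - 2) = (c - 4)*(c - 1)*(c + 4)*(c + 2)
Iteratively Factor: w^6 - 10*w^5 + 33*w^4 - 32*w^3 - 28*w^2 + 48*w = (w - 2)*(w^5 - 8*w^4 + 17*w^3 + 2*w^2 - 24*w) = (w - 2)^2*(w^4 - 6*w^3 + 5*w^2 + 12*w) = (w - 4)*(w - 2)^2*(w^3 - 2*w^2 - 3*w) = (w - 4)*(w - 3)*(w - 2)^2*(w^2 + w) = w*(w - 4)*(w - 3)*(w - 2)^2*(w + 1)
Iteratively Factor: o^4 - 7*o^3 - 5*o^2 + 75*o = (o - 5)*(o^3 - 2*o^2 - 15*o) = (o - 5)^2*(o^2 + 3*o) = (o - 5)^2*(o + 3)*(o)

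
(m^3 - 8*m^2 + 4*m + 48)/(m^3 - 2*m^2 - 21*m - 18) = (m^2 - 2*m - 8)/(m^2 + 4*m + 3)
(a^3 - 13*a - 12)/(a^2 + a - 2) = (a^3 - 13*a - 12)/(a^2 + a - 2)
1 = 1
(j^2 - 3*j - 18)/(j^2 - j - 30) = (j + 3)/(j + 5)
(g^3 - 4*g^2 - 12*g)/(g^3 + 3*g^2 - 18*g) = (g^2 - 4*g - 12)/(g^2 + 3*g - 18)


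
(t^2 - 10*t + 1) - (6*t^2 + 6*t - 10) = -5*t^2 - 16*t + 11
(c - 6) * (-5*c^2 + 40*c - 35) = -5*c^3 + 70*c^2 - 275*c + 210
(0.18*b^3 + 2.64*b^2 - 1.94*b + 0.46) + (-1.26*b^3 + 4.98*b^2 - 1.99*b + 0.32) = -1.08*b^3 + 7.62*b^2 - 3.93*b + 0.78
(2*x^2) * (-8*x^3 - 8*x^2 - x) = -16*x^5 - 16*x^4 - 2*x^3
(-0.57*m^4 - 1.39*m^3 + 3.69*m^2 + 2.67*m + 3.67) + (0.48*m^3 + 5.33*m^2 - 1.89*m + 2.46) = -0.57*m^4 - 0.91*m^3 + 9.02*m^2 + 0.78*m + 6.13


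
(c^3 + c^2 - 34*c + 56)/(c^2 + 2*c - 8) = (c^2 + 3*c - 28)/(c + 4)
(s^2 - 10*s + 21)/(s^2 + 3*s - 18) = (s - 7)/(s + 6)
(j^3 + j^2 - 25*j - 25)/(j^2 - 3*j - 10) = (j^2 + 6*j + 5)/(j + 2)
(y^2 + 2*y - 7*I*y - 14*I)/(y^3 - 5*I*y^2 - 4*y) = (y^2 + y*(2 - 7*I) - 14*I)/(y*(y^2 - 5*I*y - 4))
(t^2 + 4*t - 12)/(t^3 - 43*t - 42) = (t - 2)/(t^2 - 6*t - 7)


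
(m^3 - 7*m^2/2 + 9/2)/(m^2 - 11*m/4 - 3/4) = 2*(2*m^2 - m - 3)/(4*m + 1)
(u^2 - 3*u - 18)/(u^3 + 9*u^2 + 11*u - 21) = (u - 6)/(u^2 + 6*u - 7)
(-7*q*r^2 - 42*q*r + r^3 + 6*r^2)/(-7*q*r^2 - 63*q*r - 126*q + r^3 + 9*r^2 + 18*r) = r/(r + 3)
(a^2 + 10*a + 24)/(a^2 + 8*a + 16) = (a + 6)/(a + 4)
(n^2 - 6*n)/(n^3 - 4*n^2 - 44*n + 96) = n*(n - 6)/(n^3 - 4*n^2 - 44*n + 96)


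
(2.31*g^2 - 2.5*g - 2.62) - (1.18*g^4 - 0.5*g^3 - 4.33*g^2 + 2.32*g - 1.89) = -1.18*g^4 + 0.5*g^3 + 6.64*g^2 - 4.82*g - 0.73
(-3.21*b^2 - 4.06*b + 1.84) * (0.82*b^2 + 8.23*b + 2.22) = -2.6322*b^4 - 29.7475*b^3 - 39.0312*b^2 + 6.13*b + 4.0848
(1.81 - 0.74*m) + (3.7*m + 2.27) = 2.96*m + 4.08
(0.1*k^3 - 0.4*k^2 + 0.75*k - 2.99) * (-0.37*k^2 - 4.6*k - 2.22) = -0.037*k^5 - 0.312*k^4 + 1.3405*k^3 - 1.4557*k^2 + 12.089*k + 6.6378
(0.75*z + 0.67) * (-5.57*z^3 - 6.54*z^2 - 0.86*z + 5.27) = -4.1775*z^4 - 8.6369*z^3 - 5.0268*z^2 + 3.3763*z + 3.5309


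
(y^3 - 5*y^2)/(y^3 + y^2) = (y - 5)/(y + 1)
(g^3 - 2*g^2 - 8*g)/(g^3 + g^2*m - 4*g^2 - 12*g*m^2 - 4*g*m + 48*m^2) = g*(g + 2)/(g^2 + g*m - 12*m^2)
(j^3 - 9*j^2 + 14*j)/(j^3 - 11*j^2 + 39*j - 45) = j*(j^2 - 9*j + 14)/(j^3 - 11*j^2 + 39*j - 45)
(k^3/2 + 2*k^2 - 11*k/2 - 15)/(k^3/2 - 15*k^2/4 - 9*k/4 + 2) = 2*(k^3 + 4*k^2 - 11*k - 30)/(2*k^3 - 15*k^2 - 9*k + 8)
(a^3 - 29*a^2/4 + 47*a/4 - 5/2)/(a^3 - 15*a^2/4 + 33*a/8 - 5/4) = 2*(4*a^2 - 21*a + 5)/(8*a^2 - 14*a + 5)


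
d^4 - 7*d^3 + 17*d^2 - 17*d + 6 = (d - 3)*(d - 2)*(d - 1)^2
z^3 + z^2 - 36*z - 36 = (z - 6)*(z + 1)*(z + 6)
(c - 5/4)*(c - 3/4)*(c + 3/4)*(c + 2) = c^4 + 3*c^3/4 - 49*c^2/16 - 27*c/64 + 45/32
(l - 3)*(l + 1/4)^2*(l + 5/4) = l^4 - 5*l^3/4 - 73*l^2/16 - 127*l/64 - 15/64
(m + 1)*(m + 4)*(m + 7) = m^3 + 12*m^2 + 39*m + 28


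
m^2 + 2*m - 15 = (m - 3)*(m + 5)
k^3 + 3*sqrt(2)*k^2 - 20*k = k*(k - 2*sqrt(2))*(k + 5*sqrt(2))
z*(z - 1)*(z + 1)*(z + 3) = z^4 + 3*z^3 - z^2 - 3*z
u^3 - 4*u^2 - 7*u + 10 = (u - 5)*(u - 1)*(u + 2)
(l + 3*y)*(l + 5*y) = l^2 + 8*l*y + 15*y^2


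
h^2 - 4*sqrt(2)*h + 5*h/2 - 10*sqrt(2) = (h + 5/2)*(h - 4*sqrt(2))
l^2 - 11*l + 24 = (l - 8)*(l - 3)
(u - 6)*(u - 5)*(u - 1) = u^3 - 12*u^2 + 41*u - 30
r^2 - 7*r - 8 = (r - 8)*(r + 1)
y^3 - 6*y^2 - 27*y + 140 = (y - 7)*(y - 4)*(y + 5)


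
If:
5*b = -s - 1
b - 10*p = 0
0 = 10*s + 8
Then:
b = -1/25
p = -1/250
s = -4/5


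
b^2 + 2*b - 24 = (b - 4)*(b + 6)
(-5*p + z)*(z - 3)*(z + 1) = -5*p*z^2 + 10*p*z + 15*p + z^3 - 2*z^2 - 3*z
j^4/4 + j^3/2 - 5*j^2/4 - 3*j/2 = j*(j/4 + 1/4)*(j - 2)*(j + 3)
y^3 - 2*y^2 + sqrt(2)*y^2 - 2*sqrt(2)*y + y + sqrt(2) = (y - 1)^2*(y + sqrt(2))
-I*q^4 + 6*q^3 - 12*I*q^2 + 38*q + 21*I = (q - 3*I)*(q + I)*(q + 7*I)*(-I*q + 1)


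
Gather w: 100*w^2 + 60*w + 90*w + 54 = 100*w^2 + 150*w + 54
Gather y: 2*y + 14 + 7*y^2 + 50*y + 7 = 7*y^2 + 52*y + 21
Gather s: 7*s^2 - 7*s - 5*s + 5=7*s^2 - 12*s + 5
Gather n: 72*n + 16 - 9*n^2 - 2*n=-9*n^2 + 70*n + 16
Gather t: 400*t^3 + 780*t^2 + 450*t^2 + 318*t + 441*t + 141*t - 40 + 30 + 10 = 400*t^3 + 1230*t^2 + 900*t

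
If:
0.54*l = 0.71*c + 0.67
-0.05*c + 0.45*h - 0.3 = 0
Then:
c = 0.76056338028169*l - 0.943661971830986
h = 0.0845070422535211*l + 0.561815336463224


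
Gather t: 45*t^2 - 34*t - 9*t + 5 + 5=45*t^2 - 43*t + 10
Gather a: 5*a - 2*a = 3*a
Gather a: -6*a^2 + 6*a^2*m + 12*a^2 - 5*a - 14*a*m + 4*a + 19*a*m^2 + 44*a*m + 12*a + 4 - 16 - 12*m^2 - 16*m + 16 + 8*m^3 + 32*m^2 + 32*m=a^2*(6*m + 6) + a*(19*m^2 + 30*m + 11) + 8*m^3 + 20*m^2 + 16*m + 4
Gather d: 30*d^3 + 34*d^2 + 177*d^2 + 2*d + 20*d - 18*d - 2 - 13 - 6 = 30*d^3 + 211*d^2 + 4*d - 21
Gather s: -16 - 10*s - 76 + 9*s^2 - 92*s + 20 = 9*s^2 - 102*s - 72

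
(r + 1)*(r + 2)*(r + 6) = r^3 + 9*r^2 + 20*r + 12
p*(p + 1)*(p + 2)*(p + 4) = p^4 + 7*p^3 + 14*p^2 + 8*p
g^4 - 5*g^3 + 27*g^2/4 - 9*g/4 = g*(g - 3)*(g - 3/2)*(g - 1/2)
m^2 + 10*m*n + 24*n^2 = (m + 4*n)*(m + 6*n)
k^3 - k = k*(k - 1)*(k + 1)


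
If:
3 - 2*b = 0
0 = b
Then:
No Solution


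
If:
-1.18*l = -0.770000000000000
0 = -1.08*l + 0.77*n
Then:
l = 0.65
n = 0.92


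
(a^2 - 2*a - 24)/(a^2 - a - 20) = (a - 6)/(a - 5)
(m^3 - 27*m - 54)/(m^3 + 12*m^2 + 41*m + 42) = (m^2 - 3*m - 18)/(m^2 + 9*m + 14)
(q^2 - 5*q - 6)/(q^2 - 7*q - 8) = (q - 6)/(q - 8)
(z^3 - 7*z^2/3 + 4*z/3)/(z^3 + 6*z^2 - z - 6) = z*(3*z - 4)/(3*(z^2 + 7*z + 6))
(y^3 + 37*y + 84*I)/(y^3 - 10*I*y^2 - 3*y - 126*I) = (y + 4*I)/(y - 6*I)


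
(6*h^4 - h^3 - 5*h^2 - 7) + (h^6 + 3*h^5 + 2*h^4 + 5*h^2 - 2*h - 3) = h^6 + 3*h^5 + 8*h^4 - h^3 - 2*h - 10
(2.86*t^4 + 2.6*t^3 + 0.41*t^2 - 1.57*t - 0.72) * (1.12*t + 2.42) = 3.2032*t^5 + 9.8332*t^4 + 6.7512*t^3 - 0.7662*t^2 - 4.6058*t - 1.7424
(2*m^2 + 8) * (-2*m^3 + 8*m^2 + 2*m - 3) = -4*m^5 + 16*m^4 - 12*m^3 + 58*m^2 + 16*m - 24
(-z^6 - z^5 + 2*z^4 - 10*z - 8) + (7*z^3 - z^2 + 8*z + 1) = -z^6 - z^5 + 2*z^4 + 7*z^3 - z^2 - 2*z - 7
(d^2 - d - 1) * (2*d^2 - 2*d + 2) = 2*d^4 - 4*d^3 + 2*d^2 - 2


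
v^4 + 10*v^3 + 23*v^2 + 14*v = v*(v + 1)*(v + 2)*(v + 7)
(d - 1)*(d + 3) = d^2 + 2*d - 3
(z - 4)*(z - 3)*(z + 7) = z^3 - 37*z + 84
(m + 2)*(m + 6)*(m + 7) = m^3 + 15*m^2 + 68*m + 84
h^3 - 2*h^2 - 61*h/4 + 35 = (h - 7/2)*(h - 5/2)*(h + 4)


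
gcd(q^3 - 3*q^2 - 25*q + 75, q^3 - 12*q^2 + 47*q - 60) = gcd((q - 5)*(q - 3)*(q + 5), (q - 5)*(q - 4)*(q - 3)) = q^2 - 8*q + 15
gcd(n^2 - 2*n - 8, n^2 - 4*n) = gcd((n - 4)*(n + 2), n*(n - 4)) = n - 4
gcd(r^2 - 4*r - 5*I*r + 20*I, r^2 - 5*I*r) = r - 5*I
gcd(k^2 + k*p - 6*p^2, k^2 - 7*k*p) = 1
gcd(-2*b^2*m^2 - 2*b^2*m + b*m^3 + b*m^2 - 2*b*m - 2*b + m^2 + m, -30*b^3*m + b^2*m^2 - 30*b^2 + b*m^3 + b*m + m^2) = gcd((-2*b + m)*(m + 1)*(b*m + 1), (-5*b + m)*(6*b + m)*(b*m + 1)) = b*m + 1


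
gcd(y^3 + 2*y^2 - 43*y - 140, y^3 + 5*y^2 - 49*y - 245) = y^2 - 2*y - 35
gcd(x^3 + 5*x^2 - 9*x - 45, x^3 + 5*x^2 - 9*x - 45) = x^3 + 5*x^2 - 9*x - 45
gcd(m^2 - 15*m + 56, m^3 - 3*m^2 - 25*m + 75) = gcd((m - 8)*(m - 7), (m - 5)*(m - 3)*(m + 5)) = 1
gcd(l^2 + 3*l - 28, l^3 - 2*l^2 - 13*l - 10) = 1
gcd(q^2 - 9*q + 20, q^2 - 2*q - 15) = q - 5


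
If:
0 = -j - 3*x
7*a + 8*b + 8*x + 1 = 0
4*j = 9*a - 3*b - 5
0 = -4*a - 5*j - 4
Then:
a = 1/25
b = -164/375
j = -104/125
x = 104/375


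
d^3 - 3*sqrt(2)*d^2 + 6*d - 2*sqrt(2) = (d - sqrt(2))^3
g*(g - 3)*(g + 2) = g^3 - g^2 - 6*g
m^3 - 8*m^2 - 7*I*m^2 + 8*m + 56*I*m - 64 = (m - 8)*(m - 8*I)*(m + I)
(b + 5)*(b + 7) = b^2 + 12*b + 35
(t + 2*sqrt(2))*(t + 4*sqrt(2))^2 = t^3 + 10*sqrt(2)*t^2 + 64*t + 64*sqrt(2)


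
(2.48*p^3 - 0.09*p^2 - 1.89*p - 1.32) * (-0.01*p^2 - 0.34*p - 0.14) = -0.0248*p^5 - 0.8423*p^4 - 0.2977*p^3 + 0.6684*p^2 + 0.7134*p + 0.1848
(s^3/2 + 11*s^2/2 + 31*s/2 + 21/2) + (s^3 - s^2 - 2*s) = 3*s^3/2 + 9*s^2/2 + 27*s/2 + 21/2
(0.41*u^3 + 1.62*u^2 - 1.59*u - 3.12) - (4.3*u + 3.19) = 0.41*u^3 + 1.62*u^2 - 5.89*u - 6.31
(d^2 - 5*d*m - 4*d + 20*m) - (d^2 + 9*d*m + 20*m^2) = -14*d*m - 4*d - 20*m^2 + 20*m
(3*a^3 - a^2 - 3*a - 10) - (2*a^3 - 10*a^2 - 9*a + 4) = a^3 + 9*a^2 + 6*a - 14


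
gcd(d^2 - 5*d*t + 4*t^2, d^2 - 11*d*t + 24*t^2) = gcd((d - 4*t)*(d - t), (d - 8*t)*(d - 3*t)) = 1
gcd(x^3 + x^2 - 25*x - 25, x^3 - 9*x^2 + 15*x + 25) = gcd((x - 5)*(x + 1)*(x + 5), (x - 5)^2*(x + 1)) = x^2 - 4*x - 5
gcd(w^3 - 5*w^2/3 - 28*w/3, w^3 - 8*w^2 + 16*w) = w^2 - 4*w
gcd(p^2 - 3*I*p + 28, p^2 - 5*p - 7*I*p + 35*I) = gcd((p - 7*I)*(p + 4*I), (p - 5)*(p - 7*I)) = p - 7*I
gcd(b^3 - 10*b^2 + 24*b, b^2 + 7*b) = b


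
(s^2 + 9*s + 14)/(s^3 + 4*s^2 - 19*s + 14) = (s + 2)/(s^2 - 3*s + 2)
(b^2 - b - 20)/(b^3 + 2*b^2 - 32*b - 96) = (b - 5)/(b^2 - 2*b - 24)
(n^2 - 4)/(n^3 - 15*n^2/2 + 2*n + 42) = 2*(n - 2)/(2*n^2 - 19*n + 42)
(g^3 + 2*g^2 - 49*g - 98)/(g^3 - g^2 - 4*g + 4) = (g^2 - 49)/(g^2 - 3*g + 2)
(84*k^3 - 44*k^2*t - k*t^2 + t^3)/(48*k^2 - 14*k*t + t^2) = (-14*k^2 + 5*k*t + t^2)/(-8*k + t)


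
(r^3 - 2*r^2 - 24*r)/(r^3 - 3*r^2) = (r^2 - 2*r - 24)/(r*(r - 3))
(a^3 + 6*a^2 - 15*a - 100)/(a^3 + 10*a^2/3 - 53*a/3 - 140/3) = 3*(a + 5)/(3*a + 7)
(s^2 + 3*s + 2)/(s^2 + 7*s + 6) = (s + 2)/(s + 6)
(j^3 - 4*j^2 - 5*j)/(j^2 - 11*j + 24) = j*(j^2 - 4*j - 5)/(j^2 - 11*j + 24)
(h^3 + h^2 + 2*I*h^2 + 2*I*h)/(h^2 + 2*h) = (h^2 + h + 2*I*h + 2*I)/(h + 2)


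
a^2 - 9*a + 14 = (a - 7)*(a - 2)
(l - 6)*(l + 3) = l^2 - 3*l - 18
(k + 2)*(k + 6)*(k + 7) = k^3 + 15*k^2 + 68*k + 84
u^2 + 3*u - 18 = (u - 3)*(u + 6)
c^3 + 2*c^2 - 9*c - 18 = (c - 3)*(c + 2)*(c + 3)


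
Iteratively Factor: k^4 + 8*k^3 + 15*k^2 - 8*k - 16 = (k + 4)*(k^3 + 4*k^2 - k - 4) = (k + 1)*(k + 4)*(k^2 + 3*k - 4) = (k - 1)*(k + 1)*(k + 4)*(k + 4)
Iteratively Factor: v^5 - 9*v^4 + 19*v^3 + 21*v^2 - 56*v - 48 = (v + 1)*(v^4 - 10*v^3 + 29*v^2 - 8*v - 48) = (v + 1)^2*(v^3 - 11*v^2 + 40*v - 48) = (v - 4)*(v + 1)^2*(v^2 - 7*v + 12) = (v - 4)^2*(v + 1)^2*(v - 3)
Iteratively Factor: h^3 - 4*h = (h - 2)*(h^2 + 2*h) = h*(h - 2)*(h + 2)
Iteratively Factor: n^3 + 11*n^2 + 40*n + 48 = (n + 3)*(n^2 + 8*n + 16) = (n + 3)*(n + 4)*(n + 4)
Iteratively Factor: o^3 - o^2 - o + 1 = (o + 1)*(o^2 - 2*o + 1) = (o - 1)*(o + 1)*(o - 1)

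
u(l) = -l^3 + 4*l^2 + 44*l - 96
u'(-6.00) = -112.00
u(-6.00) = 0.00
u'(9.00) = -127.00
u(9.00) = -105.00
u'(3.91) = 29.42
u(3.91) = 77.42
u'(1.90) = 48.37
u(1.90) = -4.82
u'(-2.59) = 3.16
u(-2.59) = -165.75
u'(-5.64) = -96.55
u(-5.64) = -37.52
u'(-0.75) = 36.31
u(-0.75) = -126.33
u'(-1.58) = 23.87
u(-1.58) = -151.59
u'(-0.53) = 38.92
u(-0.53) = -118.05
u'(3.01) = 40.90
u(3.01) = 45.41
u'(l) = -3*l^2 + 8*l + 44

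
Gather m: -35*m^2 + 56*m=-35*m^2 + 56*m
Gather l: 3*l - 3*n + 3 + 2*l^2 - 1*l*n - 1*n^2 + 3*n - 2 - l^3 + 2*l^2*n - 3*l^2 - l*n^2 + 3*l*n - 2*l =-l^3 + l^2*(2*n - 1) + l*(-n^2 + 2*n + 1) - n^2 + 1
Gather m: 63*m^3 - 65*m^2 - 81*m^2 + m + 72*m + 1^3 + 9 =63*m^3 - 146*m^2 + 73*m + 10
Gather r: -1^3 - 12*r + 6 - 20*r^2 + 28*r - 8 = -20*r^2 + 16*r - 3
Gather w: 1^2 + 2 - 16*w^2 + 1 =4 - 16*w^2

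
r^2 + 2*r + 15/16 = (r + 3/4)*(r + 5/4)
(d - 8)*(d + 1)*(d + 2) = d^3 - 5*d^2 - 22*d - 16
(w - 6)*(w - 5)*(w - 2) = w^3 - 13*w^2 + 52*w - 60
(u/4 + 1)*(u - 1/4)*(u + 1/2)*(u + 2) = u^4/4 + 25*u^3/16 + 75*u^2/32 + 5*u/16 - 1/4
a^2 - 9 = (a - 3)*(a + 3)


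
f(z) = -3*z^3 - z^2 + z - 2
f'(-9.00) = -710.00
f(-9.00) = 2095.00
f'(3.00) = -86.00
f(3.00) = -89.00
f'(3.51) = -116.90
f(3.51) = -140.54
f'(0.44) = -1.62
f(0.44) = -2.01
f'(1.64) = -26.49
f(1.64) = -16.28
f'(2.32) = -52.08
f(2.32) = -42.52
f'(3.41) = -110.47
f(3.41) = -129.17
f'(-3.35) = -93.30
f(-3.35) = 96.21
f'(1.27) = -16.06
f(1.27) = -8.49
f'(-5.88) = -298.41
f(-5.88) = 567.44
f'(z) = -9*z^2 - 2*z + 1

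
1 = 1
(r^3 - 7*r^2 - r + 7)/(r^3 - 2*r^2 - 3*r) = (r^2 - 8*r + 7)/(r*(r - 3))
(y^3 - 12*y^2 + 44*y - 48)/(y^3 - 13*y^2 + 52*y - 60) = (y - 4)/(y - 5)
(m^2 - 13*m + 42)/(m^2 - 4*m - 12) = (m - 7)/(m + 2)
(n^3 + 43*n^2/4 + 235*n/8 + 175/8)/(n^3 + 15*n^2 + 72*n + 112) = (8*n^2 + 30*n + 25)/(8*(n^2 + 8*n + 16))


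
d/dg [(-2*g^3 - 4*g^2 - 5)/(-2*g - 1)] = 2*(4*g^3 + 7*g^2 + 4*g - 5)/(4*g^2 + 4*g + 1)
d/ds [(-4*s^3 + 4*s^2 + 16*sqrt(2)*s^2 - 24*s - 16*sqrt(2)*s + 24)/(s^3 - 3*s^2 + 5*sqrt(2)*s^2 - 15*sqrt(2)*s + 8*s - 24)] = 4*(-9*sqrt(2)*s^4 + 2*s^4 - 4*s^3 + 38*sqrt(2)*s^3 - 36*s^2 + 35*sqrt(2)*s^2 - 252*sqrt(2)*s - 12*s + 96 + 186*sqrt(2))/(s^6 - 6*s^5 + 10*sqrt(2)*s^5 - 60*sqrt(2)*s^4 + 75*s^4 - 396*s^3 + 170*sqrt(2)*s^3 - 480*sqrt(2)*s^2 + 658*s^2 - 384*s + 720*sqrt(2)*s + 576)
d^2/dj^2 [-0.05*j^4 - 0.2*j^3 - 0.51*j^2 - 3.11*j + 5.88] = -0.6*j^2 - 1.2*j - 1.02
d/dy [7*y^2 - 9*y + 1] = 14*y - 9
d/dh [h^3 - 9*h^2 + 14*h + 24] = 3*h^2 - 18*h + 14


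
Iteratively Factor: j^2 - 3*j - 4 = (j - 4)*(j + 1)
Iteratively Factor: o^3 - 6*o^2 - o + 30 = (o - 5)*(o^2 - o - 6) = (o - 5)*(o - 3)*(o + 2)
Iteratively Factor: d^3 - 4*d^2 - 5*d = (d + 1)*(d^2 - 5*d) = (d - 5)*(d + 1)*(d)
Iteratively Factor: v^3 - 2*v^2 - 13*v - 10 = (v + 1)*(v^2 - 3*v - 10) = (v - 5)*(v + 1)*(v + 2)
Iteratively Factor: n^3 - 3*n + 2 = (n + 2)*(n^2 - 2*n + 1) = (n - 1)*(n + 2)*(n - 1)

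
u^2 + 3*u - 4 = (u - 1)*(u + 4)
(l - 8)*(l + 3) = l^2 - 5*l - 24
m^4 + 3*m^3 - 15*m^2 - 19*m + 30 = (m - 3)*(m - 1)*(m + 2)*(m + 5)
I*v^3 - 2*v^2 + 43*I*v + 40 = (v - 5*I)*(v + 8*I)*(I*v + 1)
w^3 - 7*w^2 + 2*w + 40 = (w - 5)*(w - 4)*(w + 2)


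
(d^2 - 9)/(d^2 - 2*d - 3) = (d + 3)/(d + 1)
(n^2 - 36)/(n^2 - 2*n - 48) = (n - 6)/(n - 8)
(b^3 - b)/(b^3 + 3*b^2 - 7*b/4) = 4*(b^2 - 1)/(4*b^2 + 12*b - 7)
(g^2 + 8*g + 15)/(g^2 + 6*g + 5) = (g + 3)/(g + 1)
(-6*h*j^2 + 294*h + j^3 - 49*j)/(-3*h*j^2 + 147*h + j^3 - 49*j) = (6*h - j)/(3*h - j)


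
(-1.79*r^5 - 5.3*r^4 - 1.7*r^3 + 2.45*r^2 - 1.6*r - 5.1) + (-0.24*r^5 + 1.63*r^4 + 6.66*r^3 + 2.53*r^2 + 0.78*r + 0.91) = -2.03*r^5 - 3.67*r^4 + 4.96*r^3 + 4.98*r^2 - 0.82*r - 4.19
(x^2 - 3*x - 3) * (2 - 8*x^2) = -8*x^4 + 24*x^3 + 26*x^2 - 6*x - 6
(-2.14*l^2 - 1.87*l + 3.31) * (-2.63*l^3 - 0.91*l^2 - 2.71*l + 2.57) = 5.6282*l^5 + 6.8655*l^4 - 1.2042*l^3 - 3.4442*l^2 - 13.776*l + 8.5067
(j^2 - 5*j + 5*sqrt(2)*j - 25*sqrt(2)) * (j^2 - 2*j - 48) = j^4 - 7*j^3 + 5*sqrt(2)*j^3 - 35*sqrt(2)*j^2 - 38*j^2 - 190*sqrt(2)*j + 240*j + 1200*sqrt(2)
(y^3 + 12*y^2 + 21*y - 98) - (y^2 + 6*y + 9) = y^3 + 11*y^2 + 15*y - 107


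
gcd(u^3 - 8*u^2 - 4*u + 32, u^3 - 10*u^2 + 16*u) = u^2 - 10*u + 16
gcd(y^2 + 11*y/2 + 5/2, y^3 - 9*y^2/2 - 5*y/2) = y + 1/2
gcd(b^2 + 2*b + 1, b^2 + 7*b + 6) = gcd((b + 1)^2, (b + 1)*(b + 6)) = b + 1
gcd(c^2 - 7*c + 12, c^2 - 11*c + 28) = c - 4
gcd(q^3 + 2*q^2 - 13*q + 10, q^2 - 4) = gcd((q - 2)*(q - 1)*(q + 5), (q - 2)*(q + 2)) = q - 2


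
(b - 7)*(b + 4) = b^2 - 3*b - 28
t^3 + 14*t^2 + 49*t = t*(t + 7)^2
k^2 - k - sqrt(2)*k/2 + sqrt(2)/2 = (k - 1)*(k - sqrt(2)/2)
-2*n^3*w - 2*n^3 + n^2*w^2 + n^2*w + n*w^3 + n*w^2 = (-n + w)*(2*n + w)*(n*w + n)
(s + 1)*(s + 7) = s^2 + 8*s + 7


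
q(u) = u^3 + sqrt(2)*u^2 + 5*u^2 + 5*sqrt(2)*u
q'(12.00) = 593.01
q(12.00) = 2736.50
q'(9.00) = 365.53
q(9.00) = 1312.19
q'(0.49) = 14.08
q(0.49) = 5.12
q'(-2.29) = -6.57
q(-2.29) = 5.44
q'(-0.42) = 2.21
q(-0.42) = -1.91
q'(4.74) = 135.28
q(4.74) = 284.13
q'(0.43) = 13.14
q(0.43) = 4.31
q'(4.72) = 134.46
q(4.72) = 281.43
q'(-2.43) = -6.39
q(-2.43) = 6.34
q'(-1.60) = -5.77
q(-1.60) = 1.01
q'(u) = 3*u^2 + 2*sqrt(2)*u + 10*u + 5*sqrt(2)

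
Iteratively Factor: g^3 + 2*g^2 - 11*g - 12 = (g + 1)*(g^2 + g - 12) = (g - 3)*(g + 1)*(g + 4)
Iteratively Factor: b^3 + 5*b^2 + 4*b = (b + 1)*(b^2 + 4*b) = b*(b + 1)*(b + 4)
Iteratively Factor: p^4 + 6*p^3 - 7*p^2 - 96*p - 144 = (p + 4)*(p^3 + 2*p^2 - 15*p - 36) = (p + 3)*(p + 4)*(p^2 - p - 12) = (p - 4)*(p + 3)*(p + 4)*(p + 3)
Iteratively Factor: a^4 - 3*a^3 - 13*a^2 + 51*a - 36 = (a + 4)*(a^3 - 7*a^2 + 15*a - 9) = (a - 3)*(a + 4)*(a^2 - 4*a + 3) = (a - 3)^2*(a + 4)*(a - 1)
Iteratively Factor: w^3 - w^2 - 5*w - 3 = (w - 3)*(w^2 + 2*w + 1) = (w - 3)*(w + 1)*(w + 1)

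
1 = 1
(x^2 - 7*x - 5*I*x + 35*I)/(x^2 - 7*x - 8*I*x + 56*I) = (x - 5*I)/(x - 8*I)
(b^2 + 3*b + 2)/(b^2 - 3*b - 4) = (b + 2)/(b - 4)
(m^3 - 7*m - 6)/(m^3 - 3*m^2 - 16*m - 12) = (m - 3)/(m - 6)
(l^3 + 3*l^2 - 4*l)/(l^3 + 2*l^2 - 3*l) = (l + 4)/(l + 3)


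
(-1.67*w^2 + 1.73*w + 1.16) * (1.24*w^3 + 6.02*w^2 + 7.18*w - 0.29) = -2.0708*w^5 - 7.9082*w^4 - 0.137600000000001*w^3 + 19.8889*w^2 + 7.8271*w - 0.3364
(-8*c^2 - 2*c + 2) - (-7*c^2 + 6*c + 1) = -c^2 - 8*c + 1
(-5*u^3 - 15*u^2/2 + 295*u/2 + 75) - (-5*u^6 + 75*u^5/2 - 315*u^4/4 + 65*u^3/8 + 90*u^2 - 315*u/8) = 5*u^6 - 75*u^5/2 + 315*u^4/4 - 105*u^3/8 - 195*u^2/2 + 1495*u/8 + 75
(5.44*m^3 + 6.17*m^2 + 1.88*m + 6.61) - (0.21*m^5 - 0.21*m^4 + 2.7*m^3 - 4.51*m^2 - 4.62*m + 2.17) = -0.21*m^5 + 0.21*m^4 + 2.74*m^3 + 10.68*m^2 + 6.5*m + 4.44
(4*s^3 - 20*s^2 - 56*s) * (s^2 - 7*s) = 4*s^5 - 48*s^4 + 84*s^3 + 392*s^2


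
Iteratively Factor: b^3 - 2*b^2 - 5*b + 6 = (b - 1)*(b^2 - b - 6) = (b - 3)*(b - 1)*(b + 2)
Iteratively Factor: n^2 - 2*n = (n)*(n - 2)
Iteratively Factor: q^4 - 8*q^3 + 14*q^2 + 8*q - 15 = (q - 1)*(q^3 - 7*q^2 + 7*q + 15) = (q - 1)*(q + 1)*(q^2 - 8*q + 15) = (q - 3)*(q - 1)*(q + 1)*(q - 5)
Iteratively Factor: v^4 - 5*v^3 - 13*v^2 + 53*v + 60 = (v - 4)*(v^3 - v^2 - 17*v - 15) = (v - 5)*(v - 4)*(v^2 + 4*v + 3) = (v - 5)*(v - 4)*(v + 1)*(v + 3)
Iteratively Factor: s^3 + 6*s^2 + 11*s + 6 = (s + 2)*(s^2 + 4*s + 3) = (s + 1)*(s + 2)*(s + 3)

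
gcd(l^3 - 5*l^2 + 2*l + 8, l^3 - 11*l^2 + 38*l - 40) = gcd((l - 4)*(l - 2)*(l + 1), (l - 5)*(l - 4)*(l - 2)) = l^2 - 6*l + 8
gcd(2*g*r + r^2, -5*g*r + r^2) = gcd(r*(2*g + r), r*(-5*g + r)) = r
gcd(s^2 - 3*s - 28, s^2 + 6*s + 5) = 1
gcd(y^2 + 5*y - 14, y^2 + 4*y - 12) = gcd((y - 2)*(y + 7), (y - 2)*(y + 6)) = y - 2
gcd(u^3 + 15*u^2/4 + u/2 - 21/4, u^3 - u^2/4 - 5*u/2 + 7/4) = u^2 + 3*u/4 - 7/4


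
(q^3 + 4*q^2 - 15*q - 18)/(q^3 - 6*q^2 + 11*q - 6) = (q^2 + 7*q + 6)/(q^2 - 3*q + 2)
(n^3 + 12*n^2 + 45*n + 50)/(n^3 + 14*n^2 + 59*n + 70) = (n + 5)/(n + 7)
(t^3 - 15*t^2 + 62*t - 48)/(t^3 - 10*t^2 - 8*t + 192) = (t - 1)/(t + 4)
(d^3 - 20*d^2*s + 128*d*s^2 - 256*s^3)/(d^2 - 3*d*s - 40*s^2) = (d^2 - 12*d*s + 32*s^2)/(d + 5*s)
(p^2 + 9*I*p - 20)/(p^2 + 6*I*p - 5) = (p + 4*I)/(p + I)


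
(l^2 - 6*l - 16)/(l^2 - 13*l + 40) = (l + 2)/(l - 5)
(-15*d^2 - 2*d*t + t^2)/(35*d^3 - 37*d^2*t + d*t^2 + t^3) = (3*d + t)/(-7*d^2 + 6*d*t + t^2)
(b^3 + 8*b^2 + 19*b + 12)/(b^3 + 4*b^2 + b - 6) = (b^2 + 5*b + 4)/(b^2 + b - 2)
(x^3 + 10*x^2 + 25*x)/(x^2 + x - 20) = x*(x + 5)/(x - 4)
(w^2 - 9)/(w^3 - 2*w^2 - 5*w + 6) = (w + 3)/(w^2 + w - 2)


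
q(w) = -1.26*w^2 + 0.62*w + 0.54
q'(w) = 0.62 - 2.52*w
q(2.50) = -5.78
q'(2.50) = -5.68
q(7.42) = -64.23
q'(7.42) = -18.08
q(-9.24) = -112.76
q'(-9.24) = 23.90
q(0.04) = 0.56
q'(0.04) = 0.52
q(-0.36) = 0.15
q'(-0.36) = 1.53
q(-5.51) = -41.13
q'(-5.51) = 14.51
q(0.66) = 0.40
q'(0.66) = -1.04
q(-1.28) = -2.32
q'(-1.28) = 3.85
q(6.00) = -41.10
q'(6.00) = -14.50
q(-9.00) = -107.10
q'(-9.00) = 23.30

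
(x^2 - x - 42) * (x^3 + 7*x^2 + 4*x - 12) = x^5 + 6*x^4 - 45*x^3 - 310*x^2 - 156*x + 504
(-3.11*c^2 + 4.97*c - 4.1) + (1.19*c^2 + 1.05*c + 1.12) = -1.92*c^2 + 6.02*c - 2.98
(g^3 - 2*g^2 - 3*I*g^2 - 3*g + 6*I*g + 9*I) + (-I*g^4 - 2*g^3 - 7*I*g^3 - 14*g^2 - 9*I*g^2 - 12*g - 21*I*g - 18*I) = -I*g^4 - g^3 - 7*I*g^3 - 16*g^2 - 12*I*g^2 - 15*g - 15*I*g - 9*I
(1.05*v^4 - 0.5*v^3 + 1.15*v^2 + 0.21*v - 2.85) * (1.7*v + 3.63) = 1.785*v^5 + 2.9615*v^4 + 0.14*v^3 + 4.5315*v^2 - 4.0827*v - 10.3455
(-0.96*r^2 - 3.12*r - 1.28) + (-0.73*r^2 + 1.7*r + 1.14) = -1.69*r^2 - 1.42*r - 0.14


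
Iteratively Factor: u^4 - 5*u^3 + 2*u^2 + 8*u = (u - 2)*(u^3 - 3*u^2 - 4*u) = u*(u - 2)*(u^2 - 3*u - 4) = u*(u - 2)*(u + 1)*(u - 4)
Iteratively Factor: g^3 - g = (g)*(g^2 - 1) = g*(g - 1)*(g + 1)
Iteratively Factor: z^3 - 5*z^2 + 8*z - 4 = (z - 2)*(z^2 - 3*z + 2) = (z - 2)^2*(z - 1)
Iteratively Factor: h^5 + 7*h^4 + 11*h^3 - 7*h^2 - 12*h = (h + 3)*(h^4 + 4*h^3 - h^2 - 4*h) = (h - 1)*(h + 3)*(h^3 + 5*h^2 + 4*h) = h*(h - 1)*(h + 3)*(h^2 + 5*h + 4) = h*(h - 1)*(h + 1)*(h + 3)*(h + 4)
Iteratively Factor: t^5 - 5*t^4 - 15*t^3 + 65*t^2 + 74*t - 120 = (t - 4)*(t^4 - t^3 - 19*t^2 - 11*t + 30) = (t - 5)*(t - 4)*(t^3 + 4*t^2 + t - 6) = (t - 5)*(t - 4)*(t + 3)*(t^2 + t - 2) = (t - 5)*(t - 4)*(t - 1)*(t + 3)*(t + 2)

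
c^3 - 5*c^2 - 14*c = c*(c - 7)*(c + 2)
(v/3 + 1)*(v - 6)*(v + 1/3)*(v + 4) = v^4/3 + 4*v^3/9 - 89*v^2/9 - 82*v/3 - 8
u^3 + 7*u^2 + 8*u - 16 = (u - 1)*(u + 4)^2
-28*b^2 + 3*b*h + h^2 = (-4*b + h)*(7*b + h)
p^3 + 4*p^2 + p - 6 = (p - 1)*(p + 2)*(p + 3)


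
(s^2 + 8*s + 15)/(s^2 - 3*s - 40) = (s + 3)/(s - 8)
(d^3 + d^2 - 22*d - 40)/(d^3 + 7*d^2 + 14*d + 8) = (d - 5)/(d + 1)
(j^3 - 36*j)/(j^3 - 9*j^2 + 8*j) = (j^2 - 36)/(j^2 - 9*j + 8)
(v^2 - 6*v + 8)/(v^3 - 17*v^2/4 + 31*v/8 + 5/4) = 8*(v - 4)/(8*v^2 - 18*v - 5)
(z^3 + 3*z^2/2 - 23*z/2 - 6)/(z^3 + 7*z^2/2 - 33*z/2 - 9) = (z + 4)/(z + 6)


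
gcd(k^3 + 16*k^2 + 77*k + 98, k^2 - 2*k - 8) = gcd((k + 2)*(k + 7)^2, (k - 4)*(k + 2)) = k + 2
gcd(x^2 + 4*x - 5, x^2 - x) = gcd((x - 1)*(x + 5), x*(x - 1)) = x - 1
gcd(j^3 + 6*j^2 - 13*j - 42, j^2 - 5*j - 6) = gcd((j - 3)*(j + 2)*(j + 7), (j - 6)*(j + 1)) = 1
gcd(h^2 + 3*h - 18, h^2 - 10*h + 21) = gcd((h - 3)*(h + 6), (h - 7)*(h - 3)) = h - 3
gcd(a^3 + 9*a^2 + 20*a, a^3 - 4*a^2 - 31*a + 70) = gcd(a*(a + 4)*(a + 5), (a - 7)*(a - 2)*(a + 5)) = a + 5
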